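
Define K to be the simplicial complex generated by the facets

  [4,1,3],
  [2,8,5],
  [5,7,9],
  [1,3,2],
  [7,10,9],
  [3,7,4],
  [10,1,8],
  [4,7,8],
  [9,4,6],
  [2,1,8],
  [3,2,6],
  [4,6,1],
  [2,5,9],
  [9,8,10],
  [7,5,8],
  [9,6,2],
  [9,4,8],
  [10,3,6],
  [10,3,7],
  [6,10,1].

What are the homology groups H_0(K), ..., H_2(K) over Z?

K has 10 vertices, 30 edges, 20 triangles.
rank ∂_0 = 0, rank ∂_1 = 9 ⇒ b_0 = 10 − 0 − 9 = 1; all invariant factors of ∂_1 are 1 so no torsion. So H_0 = Z.
rank ∂_1 = 9, rank ∂_2 = 20 ⇒ b_1 = 30 − 9 − 20 = 1; ∂_2 has invariant factor(s) [2] giving torsion. So H_1 = Z ⊕ Z/2.
rank ∂_2 = 20, rank ∂_3 = 0 ⇒ b_2 = 20 − 20 − 0 = 0. So H_2 = 0.

H_0 ≅ Z,  H_1 ≅ Z ⊕ Z/2,  H_2 = 0.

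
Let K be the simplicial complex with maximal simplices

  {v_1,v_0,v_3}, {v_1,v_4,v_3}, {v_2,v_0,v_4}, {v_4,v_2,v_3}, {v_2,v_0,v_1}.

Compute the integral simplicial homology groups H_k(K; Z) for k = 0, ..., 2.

H_0 ≅ Z,  H_1 ≅ Z,  H_2 = 0.

Fix the vertex order v_0 < v_1 < v_2 < v_3 < v_4 and write every simplex with vertices in increasing order. Then dim K = 2 and the simplices of K are:

  0-simplices (5): [v_0], [v_1], [v_2], [v_3], [v_4]
  1-simplices (10): [v_0,v_1], [v_0,v_2], [v_0,v_3], [v_0,v_4], [v_1,v_2], [v_1,v_3], [v_1,v_4], [v_2,v_3], [v_2,v_4], [v_3,v_4]
  2-simplices (5): [v_0,v_1,v_2], [v_0,v_1,v_3], [v_0,v_2,v_4], [v_1,v_3,v_4], [v_2,v_3,v_4]

giving chain groups C_0 ≅ Z^5, C_1 ≅ Z^10, C_2 ≅ Z^5.

Boundary ∂_1: C_1 → C_0 maps an edge to its endpoints' difference, ∂[p,q] = q − p. For instance
  ∂[v_0,v_3] = [v_3] − [v_0].
As a 5×10 matrix over Z this has rank 4, with invariant factors (1,1,1,1).

Boundary ∂_2: C_2 → C_1 acts by ∂[p,q,r] = [q,r] − [p,r] + [p,q]. For instance
  ∂[v_2,v_3,v_4] = [v_3,v_4] − [v_2,v_4] + [v_2,v_3],
  ∂[v_1,v_3,v_4] = [v_3,v_4] − [v_1,v_4] + [v_1,v_3].
As a 10×5 matrix over Z this has rank 5, with invariant factors (1,1,1,1,1).

Reading off H_k = ker ∂_k / im ∂_{k+1}:

  H_0: rank C_0 − rank ∂_1 = 5 − 4 = 1, and the invariant factors of ∂_1 are all 1, so H_0 = Z.
  H_1: rank ker ∂_1 − rank ∂_2 = (10 − 4) − 5 = 1, and the invariant factors of ∂_2 are all 1, so H_1 = Z.
  H_2: rank ker ∂_2 − rank ∂_3 = (5 − 5) − 0 = 0, and there is no ∂_3, so H_2 = 0.

(K is a triangulation of the Möbius band.)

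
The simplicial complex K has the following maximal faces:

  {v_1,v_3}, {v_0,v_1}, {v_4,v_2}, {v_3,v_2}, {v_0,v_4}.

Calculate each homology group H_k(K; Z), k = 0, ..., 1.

Fix the vertex order v_0 < v_1 < v_2 < v_3 < v_4 and write every simplex with vertices in increasing order. Then dim K = 1 and the simplices of K are:

  0-simplices (5): [v_0], [v_1], [v_2], [v_3], [v_4]
  1-simplices (5): [v_0,v_1], [v_0,v_4], [v_1,v_3], [v_2,v_3], [v_2,v_4]

so the chain groups are C_0 ≅ Z^5, C_1 ≅ Z^5.

∂_1: C_1 → C_0 maps an edge to its endpoints' difference, ∂[p,q] = q − p. For instance
  ∂[v_0,v_4] = [v_4] − [v_0].
This gives a 5×5 integer matrix of rank 4; reducing to Smith normal form yields diagonal entries (1,1,1,1).

Now H_k = ker ∂_k / im ∂_{k+1}, so:

  H_0: rank C_0 − rank ∂_1 = 5 − 4 = 1, and the invariant factors of ∂_1 are all 1, so H_0 ≅ Z.
  H_1: rank ker ∂_1 − rank ∂_2 = (5 − 4) − 0 = 1, and there is no ∂_2, so H_1 ≅ Z.

As a check, the Euler characteristic is 5 − 5 = 0, which agrees with 1 − 1 = 0.

H_0 = Z,  H_1 = Z.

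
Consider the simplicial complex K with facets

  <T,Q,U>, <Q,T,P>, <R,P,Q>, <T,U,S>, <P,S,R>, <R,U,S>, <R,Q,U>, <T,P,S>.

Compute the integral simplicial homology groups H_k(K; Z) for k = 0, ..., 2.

Fix the vertex order P < Q < R < S < T < U and write every simplex with vertices in increasing order. Then dim K = 2 and the simplices of K are:

  0-simplices (6): P, Q, R, S, T, U
  1-simplices (12): PQ, PR, PS, PT, QR, QT, QU, RS, RU, ST, SU, TU
  2-simplices (8): PQR, PQT, PRS, PST, QRU, QTU, RSU, STU

so the chain groups are C_0 ≅ Z^6, C_1 ≅ Z^12, C_2 ≅ Z^8.

The boundary map ∂_1: C_1 → C_0 sends each edge [p,q] (with p < q) to q − p.
The 6×12 boundary matrix has rank 5 and Smith normal form diag(1,1,1,1,1).

∂_2: C_2 → C_1 maps a triangle to the signed sum of its edges. For instance
  ∂QRU = RU − QU + QR,
  ∂PST = ST − PT + PS.
This gives a 12×8 integer matrix of rank 7; reducing to Smith normal form yields diagonal entries (1,1,1,1,1,1,1).

Computing H_k = (kernel of ∂_k) / (image of ∂_{k+1}):

  H_0: rank C_0 − rank ∂_1 = 6 − 5 = 1, and the invariant factors of ∂_1 are all 1, so H_0 = Z.
  H_1: rank ker ∂_1 − rank ∂_2 = (12 − 5) − 7 = 0, and the invariant factors of ∂_2 are all 1, so H_1 = 0.
  H_2: rank ker ∂_2 − rank ∂_3 = (8 − 7) − 0 = 1, and there is no ∂_3, so H_2 = Z.

H_0 = Z,  H_1 = 0,  H_2 = Z.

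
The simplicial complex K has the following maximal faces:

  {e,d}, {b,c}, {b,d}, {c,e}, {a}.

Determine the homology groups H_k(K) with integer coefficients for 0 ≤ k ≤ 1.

Fix the vertex order a < b < c < d < e and write every simplex with vertices in increasing order. Then dim K = 1 and the simplices of K are:

  0-simplices (5): a, b, c, d, e
  1-simplices (4): bc, bd, ce, de

so the chain groups are C_0 ≅ Z^5, C_1 ≅ Z^4.

The boundary map ∂_1: C_1 → C_0 sends each edge [p,q] (with p < q) to q − p. For instance
  ∂ce = e − c.
The resulting 5×4 matrix has rank 3, and its Smith normal form has invariant factors (1,1,1).

From H_k ≅ ker(∂_k) / im(∂_{k+1}) we obtain:

  H_0: rank C_0 − rank ∂_1 = 5 − 3 = 2, and the invariant factors of ∂_1 are all 1, so H_0 = Z^2.
  H_1: rank ker ∂_1 − rank ∂_2 = (4 − 3) − 0 = 1, and there is no ∂_2, so H_1 = Z.

As a check, the Euler characteristic is 5 − 4 = 1, which agrees with 2 − 1 = 1.

H_0 ≅ Z^2,  H_1 ≅ Z.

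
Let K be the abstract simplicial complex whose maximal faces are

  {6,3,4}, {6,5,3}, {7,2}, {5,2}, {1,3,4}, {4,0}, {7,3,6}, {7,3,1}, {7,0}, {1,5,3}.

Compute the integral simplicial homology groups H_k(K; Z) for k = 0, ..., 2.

We work with the vertex ordering 0 < 1 < 2 < 3 < 4 < 5 < 6 < 7. The simplices of K, each written with vertices in increasing order, are:

  0-simplices (8): [0], [1], [2], [3], [4], [5], [6], [7]
  1-simplices (15): [0,4], [0,7], [1,3], [1,4], [1,5], [1,7], [2,5], [2,7], [3,4], [3,5], [3,6], [3,7], [4,6], [5,6], [6,7]
  2-simplices (6): [1,3,4], [1,3,5], [1,3,7], [3,4,6], [3,5,6], [3,6,7]

so the chain groups are C_0 ≅ Z^8, C_1 ≅ Z^15, C_2 ≅ Z^6.

Boundary ∂_1: C_1 → C_0 is given by ∂[p,q] = [q] − [p].
The 8×15 boundary matrix has rank 7 and Smith normal form diag(1,1,1,1,1,1,1).

Boundary ∂_2: C_2 → C_1 maps a triangle to the signed sum of its edges. For instance
  ∂[3,5,6] = [5,6] − [3,6] + [3,5],
  ∂[1,3,4] = [3,4] − [1,4] + [1,3].
As a 15×6 matrix over Z this has rank 6, with invariant factors (1,1,1,1,1,1).

Computing H_k = (kernel of ∂_k) / (image of ∂_{k+1}):

  H_0: rank C_0 − rank ∂_1 = 8 − 7 = 1, and the invariant factors of ∂_1 are all 1, so H_0 ≅ Z.
  H_1: rank ker ∂_1 − rank ∂_2 = (15 − 7) − 6 = 2, and the invariant factors of ∂_2 are all 1, so H_1 ≅ Z^2.
  H_2: rank ker ∂_2 − rank ∂_3 = (6 − 6) − 0 = 0, and there is no ∂_3, so H_2 ≅ 0.

As a check, the Euler characteristic is 8 − 15 + 6 = -1, which agrees with 1 − 2 + 0 = -1.

H_0 ≅ Z,  H_1 ≅ Z^2,  H_2 = 0.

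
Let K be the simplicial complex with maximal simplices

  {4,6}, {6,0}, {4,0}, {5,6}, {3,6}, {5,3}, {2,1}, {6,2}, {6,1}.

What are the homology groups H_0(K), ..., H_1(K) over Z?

We work with the vertex ordering 0 < 1 < 2 < 3 < 4 < 5 < 6. The simplices of K, each written with vertices in increasing order, are:

  0-simplices (7): [0], [1], [2], [3], [4], [5], [6]
  1-simplices (9): [0,4], [0,6], [1,2], [1,6], [2,6], [3,5], [3,6], [4,6], [5,6]

giving chain groups C_0 ≅ Z^7, C_1 ≅ Z^9.

The boundary map ∂_1: C_1 → C_0 sends each edge [p,q] (with p < q) to q − p.
This gives a 7×9 integer matrix of rank 6; reducing to Smith normal form yields diagonal entries (1,1,1,1,1,1).

Now H_k = ker ∂_k / im ∂_{k+1}, so:

  H_0: rank C_0 − rank ∂_1 = 7 − 6 = 1, and the invariant factors of ∂_1 are all 1, so H_0 ≅ Z.
  H_1: rank ker ∂_1 − rank ∂_2 = (9 − 6) − 0 = 3, and there is no ∂_2, so H_1 ≅ Z^3.

As a check, the Euler characteristic is 7 − 9 = -2, which agrees with 1 − 3 = -2.
(K is a triangulation of a wedge of 3 circles.)

H_0 = Z,  H_1 = Z^3.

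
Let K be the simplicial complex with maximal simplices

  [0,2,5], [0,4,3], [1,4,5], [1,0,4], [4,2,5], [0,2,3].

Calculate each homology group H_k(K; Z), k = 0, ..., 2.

H_0 ≅ Z,  H_1 ≅ Z,  H_2 = 0.

Take the total order 0 < 1 < 2 < 3 < 4 < 5 on the vertex set. Then K (dimension 2) consists of the simplices:

  0-simplices (6): [0], [1], [2], [3], [4], [5]
  1-simplices (12): [0,1], [0,2], [0,3], [0,4], [0,5], [1,4], [1,5], [2,3], [2,4], [2,5], [3,4], [4,5]
  2-simplices (6): [0,1,4], [0,2,3], [0,2,5], [0,3,4], [1,4,5], [2,4,5]

Hence C_0 ≅ Z^6, C_1 ≅ Z^12, C_2 ≅ Z^6.

The boundary map ∂_1: C_1 → C_0 maps an edge to its endpoints' difference, ∂[p,q] = q − p. For instance
  ∂[1,4] = [4] − [1].
The resulting 6×12 matrix has rank 5, and its Smith normal form has invariant factors (1,1,1,1,1).

∂_2: C_2 → C_1 maps a triangle to the signed sum of its edges. For instance
  ∂[0,2,3] = [2,3] − [0,3] + [0,2],
  ∂[2,4,5] = [4,5] − [2,5] + [2,4].
The resulting 12×6 matrix has rank 6, and its Smith normal form has invariant factors (1,1,1,1,1,1).

Reading off H_k = ker ∂_k / im ∂_{k+1}:

  H_0: rank C_0 − rank ∂_1 = 6 − 5 = 1, and the invariant factors of ∂_1 are all 1, so H_0 = Z.
  H_1: rank ker ∂_1 − rank ∂_2 = (12 − 5) − 6 = 1, and the invariant factors of ∂_2 are all 1, so H_1 = Z.
  H_2: rank ker ∂_2 − rank ∂_3 = (6 − 6) − 0 = 0, and there is no ∂_3, so H_2 = 0.

(K is a triangulation of the cylinder S^1 x I.)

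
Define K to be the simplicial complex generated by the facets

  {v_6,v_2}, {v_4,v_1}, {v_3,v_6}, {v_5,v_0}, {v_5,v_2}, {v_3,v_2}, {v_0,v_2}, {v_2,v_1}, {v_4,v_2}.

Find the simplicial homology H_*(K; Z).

Fix the vertex order v_0 < v_1 < v_2 < v_3 < v_4 < v_5 < v_6 and write every simplex with vertices in increasing order. Then dim K = 1 and the simplices of K are:

  0-simplices (7): [v_0], [v_1], [v_2], [v_3], [v_4], [v_5], [v_6]
  1-simplices (9): [v_0,v_2], [v_0,v_5], [v_1,v_2], [v_1,v_4], [v_2,v_3], [v_2,v_4], [v_2,v_5], [v_2,v_6], [v_3,v_6]

so the chain groups are C_0 ≅ Z^7, C_1 ≅ Z^9.

∂_1: C_1 → C_0 is given by ∂[p,q] = [q] − [p].
The resulting 7×9 matrix has rank 6, and its Smith normal form has invariant factors (1,1,1,1,1,1).

Computing H_k = (kernel of ∂_k) / (image of ∂_{k+1}):

  H_0: rank C_0 − rank ∂_1 = 7 − 6 = 1, and the invariant factors of ∂_1 are all 1, so H_0 ≅ Z.
  H_1: rank ker ∂_1 − rank ∂_2 = (9 − 6) − 0 = 3, and there is no ∂_2, so H_1 ≅ Z^3.

(K is a triangulation of a wedge of 3 circles.)

H_0 ≅ Z,  H_1 ≅ Z^3.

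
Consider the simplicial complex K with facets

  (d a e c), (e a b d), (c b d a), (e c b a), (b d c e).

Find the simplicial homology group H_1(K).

H_1 = 0.

Order the vertices as a < b < c < d < e. Listing each simplex with vertices in this order, K has dimension 3 with simplices:

  0-simplices (5): a, b, c, d, e
  1-simplices (10): ab, ac, ad, ae, bc, bd, be, cd, ce, de
  2-simplices (10): abc, abd, abe, acd, ace, ade, bcd, bce, bde, cde
  3-simplices (5): abcd, abce, abde, acde, bcde

Hence C_0 ≅ Z^5, C_1 ≅ Z^10, C_2 ≅ Z^10, C_3 ≅ Z^5.

The boundary map ∂_1: C_1 → C_0 is given by ∂[p,q] = [q] − [p]. For instance
  ∂ab = b − a.
This gives a 5×10 integer matrix of rank 4; reducing to Smith normal form yields diagonal entries (1,1,1,1).

Boundary ∂_2: C_2 → C_1 maps a triangle to the signed sum of its edges. For instance
  ∂abd = bd − ad + ab,
  ∂abc = bc − ac + ab.
The resulting 10×10 matrix has rank 6, and its Smith normal form has invariant factors (1,1,1,1,1,1).

Boundary ∂_3: C_3 → C_2 sends each 3-simplex σ to the alternating sum Σ_i (−1)^i (σ with its i-th vertex removed). For instance
  ∂abde = bde − ade + abe − abd,
  ∂abcd = bcd − acd + abd − abc.
This gives a 10×5 integer matrix of rank 4; reducing to Smith normal form yields diagonal entries (1,1,1,1).

Computing H_k = (kernel of ∂_k) / (image of ∂_{k+1}):

  H_1: rank ker ∂_1 − rank ∂_2 = (10 − 4) − 6 = 0, and the invariant factors of ∂_2 are all 1, so H_1 = 0.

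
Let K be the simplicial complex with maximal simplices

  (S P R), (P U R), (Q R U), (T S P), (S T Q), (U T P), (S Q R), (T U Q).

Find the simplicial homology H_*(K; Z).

Order the vertices as P < Q < R < S < T < U. Listing each simplex with vertices in this order, K has dimension 2 with simplices:

  0-simplices (6): P, Q, R, S, T, U
  1-simplices (12): PR, PS, PT, PU, QR, QS, QT, QU, RS, RU, ST, TU
  2-simplices (8): PRS, PRU, PST, PTU, QRS, QRU, QST, QTU

so the chain groups are C_0 ≅ Z^6, C_1 ≅ Z^12, C_2 ≅ Z^8.

∂_1: C_1 → C_0 is given by ∂[p,q] = [q] − [p]. For instance
  ∂PT = T − P.
This gives a 6×12 integer matrix of rank 5; reducing to Smith normal form yields diagonal entries (1,1,1,1,1).

The boundary map ∂_2: C_2 → C_1 maps a triangle to the signed sum of its edges. For instance
  ∂QRS = RS − QS + QR,
  ∂PRU = RU − PU + PR.
This gives a 12×8 integer matrix of rank 7; reducing to Smith normal form yields diagonal entries (1,1,1,1,1,1,1).

From H_k ≅ ker(∂_k) / im(∂_{k+1}) we obtain:

  H_0: rank C_0 − rank ∂_1 = 6 − 5 = 1, and the invariant factors of ∂_1 are all 1, so H_0 = Z.
  H_1: rank ker ∂_1 − rank ∂_2 = (12 − 5) − 7 = 0, and the invariant factors of ∂_2 are all 1, so H_1 = 0.
  H_2: rank ker ∂_2 − rank ∂_3 = (8 − 7) − 0 = 1, and there is no ∂_3, so H_2 = Z.

As a check, the Euler characteristic is 6 − 12 + 8 = 2, which agrees with 1 − 0 + 1 = 2.
(K is a triangulation of the 2-sphere S^2.)

H_0 ≅ Z,  H_1 = 0,  H_2 ≅ Z.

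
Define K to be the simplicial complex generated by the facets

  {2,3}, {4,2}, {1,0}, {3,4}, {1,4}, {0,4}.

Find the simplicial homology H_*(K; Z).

Fix the vertex order 0 < 1 < 2 < 3 < 4 and write every simplex with vertices in increasing order. Then dim K = 1 and the simplices of K are:

  0-simplices (5): [0], [1], [2], [3], [4]
  1-simplices (6): [0,1], [0,4], [1,4], [2,3], [2,4], [3,4]

so the chain groups are C_0 ≅ Z^5, C_1 ≅ Z^6.

Boundary ∂_1: C_1 → C_0 sends each edge [p,q] (with p < q) to q − p.
As a 5×6 matrix over Z this has rank 4, with invariant factors (1,1,1,1).

Reading off H_k = ker ∂_k / im ∂_{k+1}:

  H_0: rank C_0 − rank ∂_1 = 5 − 4 = 1, and the invariant factors of ∂_1 are all 1, so H_0 ≅ Z.
  H_1: rank ker ∂_1 − rank ∂_2 = (6 − 4) − 0 = 2, and there is no ∂_2, so H_1 ≅ Z^2.

As a check, the Euler characteristic is 5 − 6 = -1, which agrees with 1 − 2 = -1.

H_0 = Z,  H_1 = Z^2.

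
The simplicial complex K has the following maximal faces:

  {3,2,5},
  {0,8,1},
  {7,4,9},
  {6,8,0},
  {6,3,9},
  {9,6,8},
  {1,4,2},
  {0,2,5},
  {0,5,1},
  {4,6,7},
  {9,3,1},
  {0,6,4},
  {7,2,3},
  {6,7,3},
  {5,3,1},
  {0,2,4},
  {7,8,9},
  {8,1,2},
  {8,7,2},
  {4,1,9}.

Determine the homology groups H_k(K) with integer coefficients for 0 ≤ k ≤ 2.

K has 10 vertices, 30 edges, 20 triangles.
rank ∂_0 = 0, rank ∂_1 = 9 ⇒ b_0 = 10 − 0 − 9 = 1; all invariant factors of ∂_1 are 1 so no torsion. So H_0 = Z.
rank ∂_1 = 9, rank ∂_2 = 20 ⇒ b_1 = 30 − 9 − 20 = 1; ∂_2 has invariant factor(s) [2] giving torsion. So H_1 = Z ⊕ Z/2.
rank ∂_2 = 20, rank ∂_3 = 0 ⇒ b_2 = 20 − 20 − 0 = 0. So H_2 = 0.

H_0 ≅ Z,  H_1 ≅ Z ⊕ Z/2,  H_2 = 0.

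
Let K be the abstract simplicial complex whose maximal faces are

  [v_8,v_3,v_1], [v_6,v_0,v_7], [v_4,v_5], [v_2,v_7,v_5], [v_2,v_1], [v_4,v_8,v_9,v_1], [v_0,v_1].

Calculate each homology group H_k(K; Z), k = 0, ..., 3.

Fix the vertex order v_0 < v_1 < v_2 < v_3 < v_4 < v_5 < v_6 < v_7 < v_8 < v_9 and write every simplex with vertices in increasing order. Then dim K = 3 and the simplices of K are:

  0-simplices (10): [v_0], [v_1], [v_2], [v_3], [v_4], [v_5], [v_6], [v_7], [v_8], [v_9]
  1-simplices (17): (17 of them)
  2-simplices (7): [v_0,v_6,v_7], [v_1,v_3,v_8], [v_1,v_4,v_8], [v_1,v_4,v_9], [v_1,v_8,v_9], [v_2,v_5,v_7], [v_4,v_8,v_9]
  3-simplices (1): [v_1,v_4,v_8,v_9]

giving chain groups C_0 ≅ Z^10, C_1 ≅ Z^17, C_2 ≅ Z^7, C_3 ≅ Z^1.

Boundary ∂_1: C_1 → C_0 is given by ∂[p,q] = [q] − [p].
The 10×17 boundary matrix has rank 9 and Smith normal form diag(1,1,1,1,1,1,1,1,1).

The boundary map ∂_2: C_2 → C_1 sends each 2-simplex [p,q,r] to [q,r] − [p,r] + [p,q]. For instance
  ∂[v_1,v_4,v_8] = [v_4,v_8] − [v_1,v_8] + [v_1,v_4],
  ∂[v_1,v_8,v_9] = [v_8,v_9] − [v_1,v_9] + [v_1,v_8].
The 17×7 boundary matrix has rank 6 and Smith normal form diag(1,1,1,1,1,1).

The boundary map ∂_3: C_3 → C_2 sends each 3-simplex σ to the alternating sum Σ_i (−1)^i (σ with its i-th vertex removed). For instance
  ∂[v_1,v_4,v_8,v_9] = [v_4,v_8,v_9] − [v_1,v_8,v_9] + [v_1,v_4,v_9] − [v_1,v_4,v_8].
This gives a 7×1 integer matrix of rank 1; reducing to Smith normal form yields diagonal entries (1).

From H_k ≅ ker(∂_k) / im(∂_{k+1}) we obtain:

  H_0: rank C_0 − rank ∂_1 = 10 − 9 = 1, and the invariant factors of ∂_1 are all 1, so H_0 = Z.
  H_1: rank ker ∂_1 − rank ∂_2 = (17 − 9) − 6 = 2, and the invariant factors of ∂_2 are all 1, so H_1 = Z^2.
  H_2: rank ker ∂_2 − rank ∂_3 = (7 − 6) − 1 = 0, and the invariant factors of ∂_3 are all 1, so H_2 = 0.
  H_3: rank ker ∂_3 − rank ∂_4 = (1 − 1) − 0 = 0, and there is no ∂_4, so H_3 = 0.

H_0 ≅ Z,  H_1 ≅ Z^2,  H_2 = 0,  H_3 = 0.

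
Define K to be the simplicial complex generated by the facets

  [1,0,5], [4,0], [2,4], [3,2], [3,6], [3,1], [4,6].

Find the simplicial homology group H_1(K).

H_1 ≅ Z^2.

Order the vertices as 0 < 1 < 2 < 3 < 4 < 5 < 6. Listing each simplex with vertices in this order, K has dimension 2 with simplices:

  0-simplices (7): [0], [1], [2], [3], [4], [5], [6]
  1-simplices (9): [0,1], [0,4], [0,5], [1,3], [1,5], [2,3], [2,4], [3,6], [4,6]
  2-simplices (1): [0,1,5]

so the chain groups are C_0 ≅ Z^7, C_1 ≅ Z^9, C_2 ≅ Z^1.

The boundary map ∂_1: C_1 → C_0 is given by ∂[p,q] = [q] − [p]. For instance
  ∂[2,4] = [4] − [2].
The resulting 7×9 matrix has rank 6, and its Smith normal form has invariant factors (1,1,1,1,1,1).

∂_2: C_2 → C_1 maps a triangle to the signed sum of its edges. For instance
  ∂[0,1,5] = [1,5] − [0,5] + [0,1].
The 9×1 boundary matrix has rank 1 and Smith normal form diag(1).

Now H_k = ker ∂_k / im ∂_{k+1}, so:

  H_1: rank ker ∂_1 − rank ∂_2 = (9 − 6) − 1 = 2, and the invariant factors of ∂_2 are all 1, so H_1 ≅ Z^2.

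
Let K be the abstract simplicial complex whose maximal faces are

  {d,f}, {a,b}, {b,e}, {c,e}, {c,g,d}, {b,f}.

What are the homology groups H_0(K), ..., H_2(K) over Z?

H_0 ≅ Z,  H_1 ≅ Z,  H_2 = 0.

Fix the vertex order a < b < c < d < e < f < g and write every simplex with vertices in increasing order. Then dim K = 2 and the simplices of K are:

  0-simplices (7): a, b, c, d, e, f, g
  1-simplices (8): ab, be, bf, cd, ce, cg, df, dg
  2-simplices (1): cdg

Hence C_0 ≅ Z^7, C_1 ≅ Z^8, C_2 ≅ Z^1.

Boundary ∂_1: C_1 → C_0 sends each edge [p,q] (with p < q) to q − p. For instance
  ∂be = e − b.
The resulting 7×8 matrix has rank 6, and its Smith normal form has invariant factors (1,1,1,1,1,1).

Boundary ∂_2: C_2 → C_1 sends each 2-simplex [p,q,r] to [q,r] − [p,r] + [p,q]. For instance
  ∂cdg = dg − cg + cd.
As a 8×1 matrix over Z this has rank 1, with invariant factors (1).

From H_k ≅ ker(∂_k) / im(∂_{k+1}) we obtain:

  H_0: rank C_0 − rank ∂_1 = 7 − 6 = 1, and the invariant factors of ∂_1 are all 1, so H_0 = Z.
  H_1: rank ker ∂_1 − rank ∂_2 = (8 − 6) − 1 = 1, and the invariant factors of ∂_2 are all 1, so H_1 = Z.
  H_2: rank ker ∂_2 − rank ∂_3 = (1 − 1) − 0 = 0, and there is no ∂_3, so H_2 = 0.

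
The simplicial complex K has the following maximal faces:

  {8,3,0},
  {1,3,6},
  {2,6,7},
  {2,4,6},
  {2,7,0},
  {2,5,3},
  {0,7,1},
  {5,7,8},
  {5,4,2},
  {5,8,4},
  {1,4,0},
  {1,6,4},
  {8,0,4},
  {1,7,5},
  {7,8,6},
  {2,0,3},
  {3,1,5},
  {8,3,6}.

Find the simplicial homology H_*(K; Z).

Fix the vertex order 0 < 1 < 2 < 3 < 4 < 5 < 6 < 7 < 8 and write every simplex with vertices in increasing order. Then dim K = 2 and the simplices of K are:

  0-simplices (9): [0], [1], [2], [3], [4], [5], [6], [7], [8]
  1-simplices (27): (27 of them)
  2-simplices (18): [0,1,4], [0,1,7], [0,2,3], [0,2,7], [0,3,8], [0,4,8], [1,3,5], [1,3,6], [1,4,6], [1,5,7], [2,3,5], [2,4,5], [2,4,6], [2,6,7], [3,6,8], [4,5,8], [5,7,8], [6,7,8]

giving chain groups C_0 ≅ Z^9, C_1 ≅ Z^27, C_2 ≅ Z^18.

The boundary map ∂_1: C_1 → C_0 sends each edge [p,q] (with p < q) to q − p. For instance
  ∂[3,6] = [6] − [3].
The resulting 9×27 matrix has rank 8, and its Smith normal form has invariant factors (1,1,1,1,1,1,1,1).

The boundary map ∂_2: C_2 → C_1 maps a triangle to the signed sum of its edges. For instance
  ∂[0,3,8] = [3,8] − [0,8] + [0,3],
  ∂[5,7,8] = [7,8] − [5,8] + [5,7].
The 27×18 boundary matrix has rank 17 and Smith normal form diag(1,1,1,1,1,1,1,1,1,1,1,1,1,1,1,1,1).

Reading off H_k = ker ∂_k / im ∂_{k+1}:

  H_0: rank C_0 − rank ∂_1 = 9 − 8 = 1, and the invariant factors of ∂_1 are all 1, so H_0 = Z.
  H_1: rank ker ∂_1 − rank ∂_2 = (27 − 8) − 17 = 2, and the invariant factors of ∂_2 are all 1, so H_1 = Z^2.
  H_2: rank ker ∂_2 − rank ∂_3 = (18 − 17) − 0 = 1, and there is no ∂_3, so H_2 = Z.

H_0 ≅ Z,  H_1 ≅ Z^2,  H_2 ≅ Z.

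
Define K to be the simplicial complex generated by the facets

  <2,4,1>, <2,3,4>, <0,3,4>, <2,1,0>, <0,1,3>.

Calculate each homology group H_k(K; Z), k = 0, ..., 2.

K has 5 vertices, 10 edges, 5 triangles.
rank ∂_0 = 0, rank ∂_1 = 4 ⇒ b_0 = 5 − 0 − 4 = 1; all invariant factors of ∂_1 are 1 so no torsion. So H_0 ≅ Z.
rank ∂_1 = 4, rank ∂_2 = 5 ⇒ b_1 = 10 − 4 − 5 = 1; all invariant factors of ∂_2 are 1 so no torsion. So H_1 ≅ Z.
rank ∂_2 = 5, rank ∂_3 = 0 ⇒ b_2 = 5 − 5 − 0 = 0. So H_2 ≅ 0.

H_0 = Z,  H_1 = Z,  H_2 = 0.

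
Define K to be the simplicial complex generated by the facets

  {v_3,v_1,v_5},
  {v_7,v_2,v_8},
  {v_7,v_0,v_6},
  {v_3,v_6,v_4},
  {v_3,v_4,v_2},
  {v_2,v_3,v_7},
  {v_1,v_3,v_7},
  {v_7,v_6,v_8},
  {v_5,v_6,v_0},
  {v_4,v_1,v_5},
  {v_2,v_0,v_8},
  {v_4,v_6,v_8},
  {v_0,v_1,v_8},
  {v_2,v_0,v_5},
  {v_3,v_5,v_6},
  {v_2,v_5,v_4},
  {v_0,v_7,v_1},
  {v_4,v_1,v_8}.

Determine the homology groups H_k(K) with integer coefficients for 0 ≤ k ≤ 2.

H_0 ≅ Z,  H_1 ≅ Z ⊕ Z/2Z,  H_2 = 0.

Order the vertices as v_0 < v_1 < v_2 < v_3 < v_4 < v_5 < v_6 < v_7 < v_8. Listing each simplex with vertices in this order, K has dimension 2 with simplices:

  0-simplices (9): [v_0], [v_1], [v_2], [v_3], [v_4], [v_5], [v_6], [v_7], [v_8]
  1-simplices (27): (27 of them)
  2-simplices (18): (18 of them)

giving chain groups C_0 ≅ Z^9, C_1 ≅ Z^27, C_2 ≅ Z^18.

Boundary ∂_1: C_1 → C_0 maps an edge to its endpoints' difference, ∂[p,q] = q − p.
The 9×27 boundary matrix has rank 8 and Smith normal form diag(1,1,1,1,1,1,1,1).

The boundary map ∂_2: C_2 → C_1 acts by ∂[p,q,r] = [q,r] − [p,r] + [p,q]. For instance
  ∂[v_6,v_7,v_8] = [v_7,v_8] − [v_6,v_8] + [v_6,v_7],
  ∂[v_4,v_6,v_8] = [v_6,v_8] − [v_4,v_8] + [v_4,v_6].
The resulting 27×18 matrix has rank 18, and its Smith normal form has invariant factors (1,1,1,1,1,1,1,1,1,1,1,1,1,1,1,1,1,2).

Computing H_k = (kernel of ∂_k) / (image of ∂_{k+1}):

  H_0: rank C_0 − rank ∂_1 = 9 − 8 = 1, and the invariant factors of ∂_1 are all 1, so H_0 = Z.
  H_1: rank ker ∂_1 − rank ∂_2 = (27 − 8) − 18 = 1, and ∂_2 has invariant factor 2 > 1, so H_1 = Z ⊕ Z/2Z.
  H_2: rank ker ∂_2 − rank ∂_3 = (18 − 18) − 0 = 0, and there is no ∂_3, so H_2 = 0.

(K is a triangulation of the Klein bottle.)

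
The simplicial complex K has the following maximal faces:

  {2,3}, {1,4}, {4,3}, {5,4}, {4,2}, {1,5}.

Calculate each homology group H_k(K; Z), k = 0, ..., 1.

H_0 = Z,  H_1 = Z^2.

Fix the vertex order 1 < 2 < 3 < 4 < 5 and write every simplex with vertices in increasing order. Then dim K = 1 and the simplices of K are:

  0-simplices (5): [1], [2], [3], [4], [5]
  1-simplices (6): [1,4], [1,5], [2,3], [2,4], [3,4], [4,5]

giving chain groups C_0 ≅ Z^5, C_1 ≅ Z^6.

∂_1: C_1 → C_0 is given by ∂[p,q] = [q] − [p].
The 5×6 boundary matrix has rank 4 and Smith normal form diag(1,1,1,1).

Now H_k = ker ∂_k / im ∂_{k+1}, so:

  H_0: rank C_0 − rank ∂_1 = 5 − 4 = 1, and the invariant factors of ∂_1 are all 1, so H_0 = Z.
  H_1: rank ker ∂_1 − rank ∂_2 = (6 − 4) − 0 = 2, and there is no ∂_2, so H_1 = Z^2.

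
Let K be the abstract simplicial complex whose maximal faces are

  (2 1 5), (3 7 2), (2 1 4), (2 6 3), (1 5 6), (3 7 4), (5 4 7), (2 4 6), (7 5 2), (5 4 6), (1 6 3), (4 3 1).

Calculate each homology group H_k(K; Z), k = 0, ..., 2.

H_0 = Z,  H_1 = Z/2Z,  H_2 = 0.

We work with the vertex ordering 1 < 2 < 3 < 4 < 5 < 6 < 7. The simplices of K, each written with vertices in increasing order, are:

  0-simplices (7): [1], [2], [3], [4], [5], [6], [7]
  1-simplices (18): [1,2], [1,3], [1,4], [1,5], [1,6], [2,3], [2,4], [2,5], [2,6], [2,7], [3,4], [3,6], [3,7], [4,5], [4,6], [4,7], [5,6], [5,7]
  2-simplices (12): [1,2,4], [1,2,5], [1,3,4], [1,3,6], [1,5,6], [2,3,6], [2,3,7], [2,4,6], [2,5,7], [3,4,7], [4,5,6], [4,5,7]

Hence C_0 ≅ Z^7, C_1 ≅ Z^18, C_2 ≅ Z^12.

∂_1: C_1 → C_0 maps an edge to its endpoints' difference, ∂[p,q] = q − p.
This gives a 7×18 integer matrix of rank 6; reducing to Smith normal form yields diagonal entries (1,1,1,1,1,1).

The boundary map ∂_2: C_2 → C_1 acts by ∂[p,q,r] = [q,r] − [p,r] + [p,q]. For instance
  ∂[2,4,6] = [4,6] − [2,6] + [2,4],
  ∂[1,2,5] = [2,5] − [1,5] + [1,2].
The resulting 18×12 matrix has rank 12, and its Smith normal form has invariant factors (1,1,1,1,1,1,1,1,1,1,1,2).

From H_k ≅ ker(∂_k) / im(∂_{k+1}) we obtain:

  H_0: rank C_0 − rank ∂_1 = 7 − 6 = 1, and the invariant factors of ∂_1 are all 1, so H_0 = Z.
  H_1: rank ker ∂_1 − rank ∂_2 = (18 − 6) − 12 = 0, and ∂_2 has invariant factor 2 > 1, so H_1 = Z/2Z.
  H_2: rank ker ∂_2 − rank ∂_3 = (12 − 12) − 0 = 0, and there is no ∂_3, so H_2 = 0.

(K is a triangulation of the real projective plane RP^2.)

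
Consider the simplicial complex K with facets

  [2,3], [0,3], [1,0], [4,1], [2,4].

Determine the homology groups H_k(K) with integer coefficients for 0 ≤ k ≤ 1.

H_0 = Z,  H_1 = Z.

Order the vertices as 0 < 1 < 2 < 3 < 4. Listing each simplex with vertices in this order, K has dimension 1 with simplices:

  0-simplices (5): [0], [1], [2], [3], [4]
  1-simplices (5): [0,1], [0,3], [1,4], [2,3], [2,4]

Hence C_0 ≅ Z^5, C_1 ≅ Z^5.

Boundary ∂_1: C_1 → C_0 maps an edge to its endpoints' difference, ∂[p,q] = q − p.
The 5×5 boundary matrix has rank 4 and Smith normal form diag(1,1,1,1).

Now H_k = ker ∂_k / im ∂_{k+1}, so:

  H_0: rank C_0 − rank ∂_1 = 5 − 4 = 1, and the invariant factors of ∂_1 are all 1, so H_0 = Z.
  H_1: rank ker ∂_1 − rank ∂_2 = (5 − 4) − 0 = 1, and there is no ∂_2, so H_1 = Z.

As a check, the Euler characteristic is 5 − 5 = 0, which agrees with 1 − 1 = 0.
(K is a triangulation of the circle S^1.)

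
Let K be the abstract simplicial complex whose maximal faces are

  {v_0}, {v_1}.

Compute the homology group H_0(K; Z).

H_0 = Z^2.

K has 2 vertices.
rank ∂_0 = 0, rank ∂_1 = 0 ⇒ b_0 = 2 − 0 − 0 = 2. So H_0 = Z^2.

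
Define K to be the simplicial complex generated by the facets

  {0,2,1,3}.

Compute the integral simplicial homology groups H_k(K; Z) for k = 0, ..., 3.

H_0 = Z,  H_1 = 0,  H_2 = 0,  H_3 = 0.

Fix the vertex order 0 < 1 < 2 < 3 and write every simplex with vertices in increasing order. Then dim K = 3 and the simplices of K are:

  0-simplices (4): [0], [1], [2], [3]
  1-simplices (6): [0,1], [0,2], [0,3], [1,2], [1,3], [2,3]
  2-simplices (4): [0,1,2], [0,1,3], [0,2,3], [1,2,3]
  3-simplices (1): [0,1,2,3]

giving chain groups C_0 ≅ Z^4, C_1 ≅ Z^6, C_2 ≅ Z^4, C_3 ≅ Z^1.

The boundary map ∂_1: C_1 → C_0 is given by ∂[p,q] = [q] − [p]. For instance
  ∂[1,3] = [3] − [1].
The 4×6 boundary matrix has rank 3 and Smith normal form diag(1,1,1).

Boundary ∂_2: C_2 → C_1 acts by ∂[p,q,r] = [q,r] − [p,r] + [p,q]. For instance
  ∂[0,1,3] = [1,3] − [0,3] + [0,1],
  ∂[1,2,3] = [2,3] − [1,3] + [1,2].
The resulting 6×4 matrix has rank 3, and its Smith normal form has invariant factors (1,1,1).

The boundary map ∂_3: C_3 → C_2 sends each 3-simplex σ to the alternating sum Σ_i (−1)^i (σ with its i-th vertex removed). For instance
  ∂[0,1,2,3] = [1,2,3] − [0,2,3] + [0,1,3] − [0,1,2].
This gives a 4×1 integer matrix of rank 1; reducing to Smith normal form yields diagonal entries (1).

From H_k ≅ ker(∂_k) / im(∂_{k+1}) we obtain:

  H_0: rank C_0 − rank ∂_1 = 4 − 3 = 1, and the invariant factors of ∂_1 are all 1, so H_0 ≅ Z.
  H_1: rank ker ∂_1 − rank ∂_2 = (6 − 3) − 3 = 0, and the invariant factors of ∂_2 are all 1, so H_1 ≅ 0.
  H_2: rank ker ∂_2 − rank ∂_3 = (4 − 3) − 1 = 0, and the invariant factors of ∂_3 are all 1, so H_2 ≅ 0.
  H_3: rank ker ∂_3 − rank ∂_4 = (1 − 1) − 0 = 0, and there is no ∂_4, so H_3 ≅ 0.

(K is a triangulation of the 3-simplex.)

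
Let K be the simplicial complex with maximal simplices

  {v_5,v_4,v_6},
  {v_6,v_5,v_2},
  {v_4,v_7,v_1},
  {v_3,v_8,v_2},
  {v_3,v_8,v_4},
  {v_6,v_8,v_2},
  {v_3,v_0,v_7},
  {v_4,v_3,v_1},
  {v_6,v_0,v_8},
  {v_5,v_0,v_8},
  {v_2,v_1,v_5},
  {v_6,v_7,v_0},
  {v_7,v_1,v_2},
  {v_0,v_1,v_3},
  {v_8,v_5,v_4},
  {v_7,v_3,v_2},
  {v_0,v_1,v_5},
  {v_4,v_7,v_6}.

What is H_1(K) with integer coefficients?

H_1 = Z ⊕ Z/2.

Fix the vertex order v_0 < v_1 < v_2 < v_3 < v_4 < v_5 < v_6 < v_7 < v_8 and write every simplex with vertices in increasing order. Then dim K = 2 and the simplices of K are:

  0-simplices (9): [v_0], [v_1], [v_2], [v_3], [v_4], [v_5], [v_6], [v_7], [v_8]
  1-simplices (27): (27 of them)
  2-simplices (18): (18 of them)

giving chain groups C_0 ≅ Z^9, C_1 ≅ Z^27, C_2 ≅ Z^18.

Boundary ∂_1: C_1 → C_0 sends each edge [p,q] (with p < q) to q − p.
This gives a 9×27 integer matrix of rank 8; reducing to Smith normal form yields diagonal entries (1,1,1,1,1,1,1,1).

The boundary map ∂_2: C_2 → C_1 acts by ∂[p,q,r] = [q,r] − [p,r] + [p,q]. For instance
  ∂[v_0,v_6,v_8] = [v_6,v_8] − [v_0,v_8] + [v_0,v_6],
  ∂[v_0,v_1,v_5] = [v_1,v_5] − [v_0,v_5] + [v_0,v_1].
This gives a 27×18 integer matrix of rank 18; reducing to Smith normal form yields diagonal entries (1,1,1,1,1,1,1,1,1,1,1,1,1,1,1,1,1,2).

Now H_k = ker ∂_k / im ∂_{k+1}, so:

  H_1: rank ker ∂_1 − rank ∂_2 = (27 − 8) − 18 = 1, and ∂_2 has invariant factor 2 > 1, so H_1 = Z ⊕ Z/2.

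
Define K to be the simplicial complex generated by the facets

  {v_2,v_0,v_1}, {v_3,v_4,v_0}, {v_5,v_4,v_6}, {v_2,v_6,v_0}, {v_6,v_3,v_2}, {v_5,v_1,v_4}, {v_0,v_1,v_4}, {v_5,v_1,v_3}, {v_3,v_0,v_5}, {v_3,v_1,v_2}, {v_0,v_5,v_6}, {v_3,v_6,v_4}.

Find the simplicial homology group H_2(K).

Take the total order v_0 < v_1 < v_2 < v_3 < v_4 < v_5 < v_6 on the vertex set. Then K (dimension 2) consists of the simplices:

  0-simplices (7): [v_0], [v_1], [v_2], [v_3], [v_4], [v_5], [v_6]
  1-simplices (18): (18 of them)
  2-simplices (12): (12 of them)

so the chain groups are C_0 ≅ Z^7, C_1 ≅ Z^18, C_2 ≅ Z^12.

The boundary map ∂_1: C_1 → C_0 is given by ∂[p,q] = [q] − [p]. For instance
  ∂[v_2,v_3] = [v_3] − [v_2].
This gives a 7×18 integer matrix of rank 6; reducing to Smith normal form yields diagonal entries (1,1,1,1,1,1).

The boundary map ∂_2: C_2 → C_1 maps a triangle to the signed sum of its edges. For instance
  ∂[v_2,v_3,v_6] = [v_3,v_6] − [v_2,v_6] + [v_2,v_3],
  ∂[v_4,v_5,v_6] = [v_5,v_6] − [v_4,v_6] + [v_4,v_5].
This gives a 18×12 integer matrix of rank 12; reducing to Smith normal form yields diagonal entries (1,1,1,1,1,1,1,1,1,1,1,2).

Computing H_k = (kernel of ∂_k) / (image of ∂_{k+1}):

  H_2: rank ker ∂_2 − rank ∂_3 = (12 − 12) − 0 = 0, and there is no ∂_3, so H_2 ≅ 0.

(K is a triangulation of the real projective plane RP^2.)

H_2 = 0.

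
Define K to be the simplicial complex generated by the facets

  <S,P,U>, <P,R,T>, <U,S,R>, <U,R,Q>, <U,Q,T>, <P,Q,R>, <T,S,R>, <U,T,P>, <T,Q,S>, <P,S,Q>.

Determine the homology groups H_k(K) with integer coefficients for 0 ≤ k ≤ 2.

H_0 ≅ Z,  H_1 ≅ Z/2,  H_2 = 0.

Fix the vertex order P < Q < R < S < T < U and write every simplex with vertices in increasing order. Then dim K = 2 and the simplices of K are:

  0-simplices (6): P, Q, R, S, T, U
  1-simplices (15): PQ, PR, PS, PT, PU, QR, QS, QT, QU, RS, RT, RU, ST, SU, TU
  2-simplices (10): PQR, PQS, PRT, PSU, PTU, QRU, QST, QTU, RST, RSU

so the chain groups are C_0 ≅ Z^6, C_1 ≅ Z^15, C_2 ≅ Z^10.

Boundary ∂_1: C_1 → C_0 is given by ∂[p,q] = [q] − [p]. For instance
  ∂PQ = Q − P.
This gives a 6×15 integer matrix of rank 5; reducing to Smith normal form yields diagonal entries (1,1,1,1,1).

Boundary ∂_2: C_2 → C_1 sends each 2-simplex [p,q,r] to [q,r] − [p,r] + [p,q]. For instance
  ∂PQR = QR − PR + PQ,
  ∂QTU = TU − QU + QT.
The resulting 15×10 matrix has rank 10, and its Smith normal form has invariant factors (1,1,1,1,1,1,1,1,1,2).

Reading off H_k = ker ∂_k / im ∂_{k+1}:

  H_0: rank C_0 − rank ∂_1 = 6 − 5 = 1, and the invariant factors of ∂_1 are all 1, so H_0 = Z.
  H_1: rank ker ∂_1 − rank ∂_2 = (15 − 5) − 10 = 0, and ∂_2 has invariant factor 2 > 1, so H_1 = Z/2.
  H_2: rank ker ∂_2 − rank ∂_3 = (10 − 10) − 0 = 0, and there is no ∂_3, so H_2 = 0.

As a check, the Euler characteristic is 6 − 15 + 10 = 1, which agrees with 1 − 0 + 0 = 1.
(K is a triangulation of the real projective plane RP^2.)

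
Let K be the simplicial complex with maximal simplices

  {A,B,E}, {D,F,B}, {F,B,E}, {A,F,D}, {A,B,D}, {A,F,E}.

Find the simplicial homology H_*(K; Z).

We work with the vertex ordering A < B < D < E < F. The simplices of K, each written with vertices in increasing order, are:

  0-simplices (5): A, B, D, E, F
  1-simplices (9): AB, AD, AE, AF, BD, BE, BF, DF, EF
  2-simplices (6): ABD, ABE, ADF, AEF, BDF, BEF

so the chain groups are C_0 ≅ Z^5, C_1 ≅ Z^9, C_2 ≅ Z^6.

∂_1: C_1 → C_0 sends each edge [p,q] (with p < q) to q − p. For instance
  ∂DF = F − D.
As a 5×9 matrix over Z this has rank 4, with invariant factors (1,1,1,1).

The boundary map ∂_2: C_2 → C_1 maps a triangle to the signed sum of its edges. For instance
  ∂BEF = EF − BF + BE,
  ∂AEF = EF − AF + AE.
As a 9×6 matrix over Z this has rank 5, with invariant factors (1,1,1,1,1).

Now H_k = ker ∂_k / im ∂_{k+1}, so:

  H_0: rank C_0 − rank ∂_1 = 5 − 4 = 1, and the invariant factors of ∂_1 are all 1, so H_0 ≅ Z.
  H_1: rank ker ∂_1 − rank ∂_2 = (9 − 4) − 5 = 0, and the invariant factors of ∂_2 are all 1, so H_1 ≅ 0.
  H_2: rank ker ∂_2 − rank ∂_3 = (6 − 5) − 0 = 1, and there is no ∂_3, so H_2 ≅ Z.

As a check, the Euler characteristic is 5 − 9 + 6 = 2, which agrees with 1 − 0 + 1 = 2.

H_0 ≅ Z,  H_1 = 0,  H_2 ≅ Z.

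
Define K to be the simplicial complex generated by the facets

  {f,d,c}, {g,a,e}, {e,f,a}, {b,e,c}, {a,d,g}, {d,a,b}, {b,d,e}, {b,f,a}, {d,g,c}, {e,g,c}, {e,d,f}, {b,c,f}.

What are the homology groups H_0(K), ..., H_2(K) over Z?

H_0 ≅ Z,  H_1 ≅ Z/2Z,  H_2 = 0.

Order the vertices as a < b < c < d < e < f < g. Listing each simplex with vertices in this order, K has dimension 2 with simplices:

  0-simplices (7): a, b, c, d, e, f, g
  1-simplices (18): ab, ad, ae, af, ag, bc, bd, be, bf, cd, ce, cf, cg, de, df, dg, ef, eg
  2-simplices (12): abd, abf, adg, aef, aeg, bce, bcf, bde, cdf, cdg, ceg, def

giving chain groups C_0 ≅ Z^7, C_1 ≅ Z^18, C_2 ≅ Z^12.

The boundary map ∂_1: C_1 → C_0 sends each edge [p,q] (with p < q) to q − p.
The resulting 7×18 matrix has rank 6, and its Smith normal form has invariant factors (1,1,1,1,1,1).

Boundary ∂_2: C_2 → C_1 sends each 2-simplex [p,q,r] to [q,r] − [p,r] + [p,q]. For instance
  ∂abf = bf − af + ab,
  ∂bce = ce − be + bc.
The 18×12 boundary matrix has rank 12 and Smith normal form diag(1,1,1,1,1,1,1,1,1,1,1,2).

Computing H_k = (kernel of ∂_k) / (image of ∂_{k+1}):

  H_0: rank C_0 − rank ∂_1 = 7 − 6 = 1, and the invariant factors of ∂_1 are all 1, so H_0 ≅ Z.
  H_1: rank ker ∂_1 − rank ∂_2 = (18 − 6) − 12 = 0, and ∂_2 has invariant factor 2 > 1, so H_1 ≅ Z/2Z.
  H_2: rank ker ∂_2 − rank ∂_3 = (12 − 12) − 0 = 0, and there is no ∂_3, so H_2 ≅ 0.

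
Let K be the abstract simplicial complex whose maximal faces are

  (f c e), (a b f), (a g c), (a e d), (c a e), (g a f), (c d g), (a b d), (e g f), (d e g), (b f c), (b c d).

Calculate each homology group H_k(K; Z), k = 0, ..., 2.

Take the total order a < b < c < d < e < f < g on the vertex set. Then K (dimension 2) consists of the simplices:

  0-simplices (7): a, b, c, d, e, f, g
  1-simplices (18): ab, ac, ad, ae, af, ag, bc, bd, bf, cd, ce, cf, cg, de, dg, ef, eg, fg
  2-simplices (12): abd, abf, ace, acg, ade, afg, bcd, bcf, cdg, cef, deg, efg

so the chain groups are C_0 ≅ Z^7, C_1 ≅ Z^18, C_2 ≅ Z^12.

The boundary map ∂_1: C_1 → C_0 maps an edge to its endpoints' difference, ∂[p,q] = q − p. For instance
  ∂af = f − a.
This gives a 7×18 integer matrix of rank 6; reducing to Smith normal form yields diagonal entries (1,1,1,1,1,1).

∂_2: C_2 → C_1 maps a triangle to the signed sum of its edges. For instance
  ∂bcd = cd − bd + bc,
  ∂cef = ef − cf + ce.
As a 18×12 matrix over Z this has rank 12, with invariant factors (1,1,1,1,1,1,1,1,1,1,1,2).

Reading off H_k = ker ∂_k / im ∂_{k+1}:

  H_0: rank C_0 − rank ∂_1 = 7 − 6 = 1, and the invariant factors of ∂_1 are all 1, so H_0 = Z.
  H_1: rank ker ∂_1 − rank ∂_2 = (18 − 6) − 12 = 0, and ∂_2 has invariant factor 2 > 1, so H_1 = Z/2.
  H_2: rank ker ∂_2 − rank ∂_3 = (12 − 12) − 0 = 0, and there is no ∂_3, so H_2 = 0.

H_0 = Z,  H_1 = Z/2,  H_2 = 0.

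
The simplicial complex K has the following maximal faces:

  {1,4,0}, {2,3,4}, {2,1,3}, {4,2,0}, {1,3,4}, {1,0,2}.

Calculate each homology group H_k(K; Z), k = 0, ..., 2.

H_0 = Z,  H_1 = 0,  H_2 = Z.

Order the vertices as 0 < 1 < 2 < 3 < 4. Listing each simplex with vertices in this order, K has dimension 2 with simplices:

  0-simplices (5): [0], [1], [2], [3], [4]
  1-simplices (9): [0,1], [0,2], [0,4], [1,2], [1,3], [1,4], [2,3], [2,4], [3,4]
  2-simplices (6): [0,1,2], [0,1,4], [0,2,4], [1,2,3], [1,3,4], [2,3,4]

Hence C_0 ≅ Z^5, C_1 ≅ Z^9, C_2 ≅ Z^6.

∂_1: C_1 → C_0 maps an edge to its endpoints' difference, ∂[p,q] = q − p.
As a 5×9 matrix over Z this has rank 4, with invariant factors (1,1,1,1).

The boundary map ∂_2: C_2 → C_1 maps a triangle to the signed sum of its edges. For instance
  ∂[1,2,3] = [2,3] − [1,3] + [1,2],
  ∂[0,1,4] = [1,4] − [0,4] + [0,1].
The resulting 9×6 matrix has rank 5, and its Smith normal form has invariant factors (1,1,1,1,1).

Now H_k = ker ∂_k / im ∂_{k+1}, so:

  H_0: rank C_0 − rank ∂_1 = 5 − 4 = 1, and the invariant factors of ∂_1 are all 1, so H_0 ≅ Z.
  H_1: rank ker ∂_1 − rank ∂_2 = (9 − 4) − 5 = 0, and the invariant factors of ∂_2 are all 1, so H_1 ≅ 0.
  H_2: rank ker ∂_2 − rank ∂_3 = (6 − 5) − 0 = 1, and there is no ∂_3, so H_2 ≅ Z.

As a check, the Euler characteristic is 5 − 9 + 6 = 2, which agrees with 1 − 0 + 1 = 2.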